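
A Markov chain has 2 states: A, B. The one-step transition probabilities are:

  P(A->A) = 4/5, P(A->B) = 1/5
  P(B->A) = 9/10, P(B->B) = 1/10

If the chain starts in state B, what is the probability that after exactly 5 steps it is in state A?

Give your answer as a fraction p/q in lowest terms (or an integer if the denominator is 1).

Answer: 81819/100000

Derivation:
Computing P^5 by repeated multiplication:
P^1 =
  A: [4/5, 1/5]
  B: [9/10, 1/10]
P^2 =
  A: [41/50, 9/50]
  B: [81/100, 19/100]
P^3 =
  A: [409/500, 91/500]
  B: [819/1000, 181/1000]
P^4 =
  A: [4091/5000, 909/5000]
  B: [8181/10000, 1819/10000]
P^5 =
  A: [40909/50000, 9091/50000]
  B: [81819/100000, 18181/100000]

(P^5)[B -> A] = 81819/100000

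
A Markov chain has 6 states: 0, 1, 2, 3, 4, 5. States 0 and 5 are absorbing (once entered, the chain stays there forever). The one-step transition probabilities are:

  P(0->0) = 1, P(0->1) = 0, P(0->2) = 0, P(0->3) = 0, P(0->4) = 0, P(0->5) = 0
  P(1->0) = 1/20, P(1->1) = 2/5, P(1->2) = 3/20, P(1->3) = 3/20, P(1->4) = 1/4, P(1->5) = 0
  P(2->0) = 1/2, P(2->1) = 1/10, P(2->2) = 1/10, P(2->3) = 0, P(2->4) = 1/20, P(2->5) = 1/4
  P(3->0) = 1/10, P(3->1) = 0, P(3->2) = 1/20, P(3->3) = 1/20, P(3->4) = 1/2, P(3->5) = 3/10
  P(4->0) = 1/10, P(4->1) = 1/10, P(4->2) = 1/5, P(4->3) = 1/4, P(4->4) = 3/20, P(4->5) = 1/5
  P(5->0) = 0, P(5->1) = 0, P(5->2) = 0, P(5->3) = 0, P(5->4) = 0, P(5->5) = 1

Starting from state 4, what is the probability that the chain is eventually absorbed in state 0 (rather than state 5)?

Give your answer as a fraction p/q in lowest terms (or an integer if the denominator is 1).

Let a_i = P(absorbed in 0 | start in state i).
Boundary conditions: a_0 = 1, a_5 = 0.
For each transient state i, a_i = sum_j P(i->j) * a_j:
  a_1 = 1/20*a_0 + 2/5*a_1 + 3/20*a_2 + 3/20*a_3 + 1/4*a_4 + 0*a_5
  a_2 = 1/2*a_0 + 1/10*a_1 + 1/10*a_2 + 0*a_3 + 1/20*a_4 + 1/4*a_5
  a_3 = 1/10*a_0 + 0*a_1 + 1/20*a_2 + 1/20*a_3 + 1/2*a_4 + 3/10*a_5
  a_4 = 1/10*a_0 + 1/10*a_1 + 1/5*a_2 + 1/4*a_3 + 3/20*a_4 + 1/5*a_5

Substituting a_0 = 1 and a_5 = 0, rearrange to (I - Q) a = r where r[i] = P(i -> 0):
  [3/5, -3/20, -3/20, -1/4] . (a_1, a_2, a_3, a_4) = 1/20
  [-1/10, 9/10, 0, -1/20] . (a_1, a_2, a_3, a_4) = 1/2
  [0, -1/20, 19/20, -1/2] . (a_1, a_2, a_3, a_4) = 1/10
  [-1/10, -1/5, -1/4, 17/20] . (a_1, a_2, a_3, a_4) = 1/10

Solving yields:
  a_1 = 8715/16862
  a_2 = 16118/25293
  a_3 = 9326/25293
  a_4 = 3683/8431

Starting state is 4, so the absorption probability is a_4 = 3683/8431.

Answer: 3683/8431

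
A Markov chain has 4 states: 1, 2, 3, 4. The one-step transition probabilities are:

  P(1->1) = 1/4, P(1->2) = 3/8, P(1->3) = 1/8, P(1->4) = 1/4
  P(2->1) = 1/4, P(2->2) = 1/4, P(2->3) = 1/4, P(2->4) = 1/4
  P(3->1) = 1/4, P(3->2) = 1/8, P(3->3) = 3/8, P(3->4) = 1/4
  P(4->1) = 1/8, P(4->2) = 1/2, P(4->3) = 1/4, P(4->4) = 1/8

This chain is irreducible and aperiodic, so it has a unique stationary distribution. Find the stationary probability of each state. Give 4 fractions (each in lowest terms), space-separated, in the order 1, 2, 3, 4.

Answer: 2/9 19/63 16/63 2/9

Derivation:
The stationary distribution satisfies pi = pi * P, i.e.:
  pi_1 = 1/4*pi_1 + 1/4*pi_2 + 1/4*pi_3 + 1/8*pi_4
  pi_2 = 3/8*pi_1 + 1/4*pi_2 + 1/8*pi_3 + 1/2*pi_4
  pi_3 = 1/8*pi_1 + 1/4*pi_2 + 3/8*pi_3 + 1/4*pi_4
  pi_4 = 1/4*pi_1 + 1/4*pi_2 + 1/4*pi_3 + 1/8*pi_4
with normalization: pi_1 + pi_2 + pi_3 + pi_4 = 1.

Using the first 3 balance equations plus normalization, the linear system A*pi = b is:
  [-3/4, 1/4, 1/4, 1/8] . pi = 0
  [3/8, -3/4, 1/8, 1/2] . pi = 0
  [1/8, 1/4, -5/8, 1/4] . pi = 0
  [1, 1, 1, 1] . pi = 1

Solving yields:
  pi_1 = 2/9
  pi_2 = 19/63
  pi_3 = 16/63
  pi_4 = 2/9

Verification (pi * P):
  2/9*1/4 + 19/63*1/4 + 16/63*1/4 + 2/9*1/8 = 2/9 = pi_1  (ok)
  2/9*3/8 + 19/63*1/4 + 16/63*1/8 + 2/9*1/2 = 19/63 = pi_2  (ok)
  2/9*1/8 + 19/63*1/4 + 16/63*3/8 + 2/9*1/4 = 16/63 = pi_3  (ok)
  2/9*1/4 + 19/63*1/4 + 16/63*1/4 + 2/9*1/8 = 2/9 = pi_4  (ok)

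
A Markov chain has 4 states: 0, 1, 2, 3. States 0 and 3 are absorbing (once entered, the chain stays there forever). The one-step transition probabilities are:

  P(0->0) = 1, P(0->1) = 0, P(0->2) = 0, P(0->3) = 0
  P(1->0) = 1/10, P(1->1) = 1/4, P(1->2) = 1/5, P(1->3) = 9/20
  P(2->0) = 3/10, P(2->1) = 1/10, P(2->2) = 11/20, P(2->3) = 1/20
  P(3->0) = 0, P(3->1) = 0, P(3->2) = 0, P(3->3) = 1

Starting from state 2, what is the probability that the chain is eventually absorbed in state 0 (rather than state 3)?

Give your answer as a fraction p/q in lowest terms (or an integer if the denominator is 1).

Let a_i = P(absorbed in 0 | start in state i).
Boundary conditions: a_0 = 1, a_3 = 0.
For each transient state i, a_i = sum_j P(i->j) * a_j:
  a_1 = 1/10*a_0 + 1/4*a_1 + 1/5*a_2 + 9/20*a_3
  a_2 = 3/10*a_0 + 1/10*a_1 + 11/20*a_2 + 1/20*a_3

Substituting a_0 = 1 and a_3 = 0, rearrange to (I - Q) a = r where r[i] = P(i -> 0):
  [3/4, -1/5] . (a_1, a_2) = 1/10
  [-1/10, 9/20] . (a_1, a_2) = 3/10

Solving yields:
  a_1 = 42/127
  a_2 = 94/127

Starting state is 2, so the absorption probability is a_2 = 94/127.

Answer: 94/127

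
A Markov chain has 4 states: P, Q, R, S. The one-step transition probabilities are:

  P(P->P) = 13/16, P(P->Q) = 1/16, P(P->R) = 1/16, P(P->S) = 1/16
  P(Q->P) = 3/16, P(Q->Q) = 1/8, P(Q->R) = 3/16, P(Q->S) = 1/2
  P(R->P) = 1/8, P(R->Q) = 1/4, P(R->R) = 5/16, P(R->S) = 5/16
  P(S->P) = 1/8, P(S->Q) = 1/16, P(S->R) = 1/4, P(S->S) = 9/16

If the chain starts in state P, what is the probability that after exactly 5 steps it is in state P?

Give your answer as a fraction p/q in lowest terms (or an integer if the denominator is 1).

Computing P^5 by repeated multiplication:
P^1 =
  P: [13/16, 1/16, 1/16, 1/16]
  Q: [3/16, 1/8, 3/16, 1/2]
  R: [1/8, 1/4, 5/16, 5/16]
  S: [1/8, 1/16, 1/4, 9/16]
P^2 =
  P: [11/16, 5/64, 25/256, 35/256]
  Q: [67/256, 27/256, 7/32, 53/128]
  R: [29/128, 35/256, 59/256, 13/32]
  S: [55/256, 29/256, 61/256, 111/256]
P^3 =
  P: [617/1024, 351/4096, 501/4096, 97/512]
  Q: [319/1024, 451/4096, 213/1024, 1517/4096]
  R: [1185/4096, 117/1024, 437/2048, 1569/4096]
  S: [573/2048, 117/1024, 891/4096, 1591/4096]
P^4 =
  P: [35691/65536, 2975/32768, 4565/32768, 14765/65536]
  Q: [22679/65536, 7103/65536, 12957/65536, 22797/65536]
  R: [21695/65536, 3593/32768, 13235/65536, 5855/16384]
  S: [10633/32768, 7237/65536, 13369/65536, 1479/4096]
P^5 =
  P: [529623/1048576, 24719/262144, 158251/1048576, 130913/524288]
  Q: [96911/262144, 55755/524288, 199961/1048576, 349461/1048576]
  R: [376903/1048576, 112427/1048576, 50777/262144, 178069/524288]
  S: [372235/1048576, 7055/65536, 102239/524288, 358983/1048576]

(P^5)[P -> P] = 529623/1048576

Answer: 529623/1048576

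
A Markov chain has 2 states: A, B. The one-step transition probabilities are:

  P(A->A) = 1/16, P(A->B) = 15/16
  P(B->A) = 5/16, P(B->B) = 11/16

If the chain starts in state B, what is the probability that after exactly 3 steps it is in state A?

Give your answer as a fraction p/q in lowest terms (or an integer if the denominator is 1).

Computing P^3 by repeated multiplication:
P^1 =
  A: [1/16, 15/16]
  B: [5/16, 11/16]
P^2 =
  A: [19/64, 45/64]
  B: [15/64, 49/64]
P^3 =
  A: [61/256, 195/256]
  B: [65/256, 191/256]

(P^3)[B -> A] = 65/256

Answer: 65/256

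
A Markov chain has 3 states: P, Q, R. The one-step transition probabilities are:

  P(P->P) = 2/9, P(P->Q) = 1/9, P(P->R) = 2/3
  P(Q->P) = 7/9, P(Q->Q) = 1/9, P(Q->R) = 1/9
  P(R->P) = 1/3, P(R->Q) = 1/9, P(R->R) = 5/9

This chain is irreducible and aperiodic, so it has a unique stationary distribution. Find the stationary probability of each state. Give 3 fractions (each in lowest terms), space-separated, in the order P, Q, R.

Answer: 31/90 1/9 49/90

Derivation:
The stationary distribution satisfies pi = pi * P, i.e.:
  pi_P = 2/9*pi_P + 7/9*pi_Q + 1/3*pi_R
  pi_Q = 1/9*pi_P + 1/9*pi_Q + 1/9*pi_R
  pi_R = 2/3*pi_P + 1/9*pi_Q + 5/9*pi_R
with normalization: pi_P + pi_Q + pi_R = 1.

Using the first 2 balance equations plus normalization, the linear system A*pi = b is:
  [-7/9, 7/9, 1/3] . pi = 0
  [1/9, -8/9, 1/9] . pi = 0
  [1, 1, 1] . pi = 1

Solving yields:
  pi_P = 31/90
  pi_Q = 1/9
  pi_R = 49/90

Verification (pi * P):
  31/90*2/9 + 1/9*7/9 + 49/90*1/3 = 31/90 = pi_P  (ok)
  31/90*1/9 + 1/9*1/9 + 49/90*1/9 = 1/9 = pi_Q  (ok)
  31/90*2/3 + 1/9*1/9 + 49/90*5/9 = 49/90 = pi_R  (ok)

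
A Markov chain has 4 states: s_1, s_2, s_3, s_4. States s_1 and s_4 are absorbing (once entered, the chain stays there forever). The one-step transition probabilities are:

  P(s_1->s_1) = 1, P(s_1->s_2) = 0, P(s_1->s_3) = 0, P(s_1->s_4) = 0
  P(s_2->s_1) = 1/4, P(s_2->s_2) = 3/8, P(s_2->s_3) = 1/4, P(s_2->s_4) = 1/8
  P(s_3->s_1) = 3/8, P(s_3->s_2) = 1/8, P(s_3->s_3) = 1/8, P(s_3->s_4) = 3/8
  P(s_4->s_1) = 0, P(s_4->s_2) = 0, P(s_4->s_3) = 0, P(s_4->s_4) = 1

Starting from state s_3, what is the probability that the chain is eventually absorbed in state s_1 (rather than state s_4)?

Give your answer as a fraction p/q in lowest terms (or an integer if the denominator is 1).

Let a_i = P(absorbed in s_1 | start in state i).
Boundary conditions: a_s_1 = 1, a_s_4 = 0.
For each transient state i, a_i = sum_j P(i->j) * a_j:
  a_s_2 = 1/4*a_s_1 + 3/8*a_s_2 + 1/4*a_s_3 + 1/8*a_s_4
  a_s_3 = 3/8*a_s_1 + 1/8*a_s_2 + 1/8*a_s_3 + 3/8*a_s_4

Substituting a_s_1 = 1 and a_s_4 = 0, rearrange to (I - Q) a = r where r[i] = P(i -> s_1):
  [5/8, -1/4] . (a_s_2, a_s_3) = 1/4
  [-1/8, 7/8] . (a_s_2, a_s_3) = 3/8

Solving yields:
  a_s_2 = 20/33
  a_s_3 = 17/33

Starting state is s_3, so the absorption probability is a_s_3 = 17/33.

Answer: 17/33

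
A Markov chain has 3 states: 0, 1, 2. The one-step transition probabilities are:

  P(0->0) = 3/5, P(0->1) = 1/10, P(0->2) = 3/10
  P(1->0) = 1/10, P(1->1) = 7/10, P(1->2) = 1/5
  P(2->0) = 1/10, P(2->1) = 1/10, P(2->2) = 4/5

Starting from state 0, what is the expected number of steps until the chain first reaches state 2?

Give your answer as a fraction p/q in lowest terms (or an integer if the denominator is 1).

Let h_i = expected steps to first reach 2 from state i.
Boundary: h_2 = 0.
First-step equations for the other states:
  h_0 = 1 + 3/5*h_0 + 1/10*h_1 + 3/10*h_2
  h_1 = 1 + 1/10*h_0 + 7/10*h_1 + 1/5*h_2

Substituting h_2 = 0 and rearranging gives the linear system (I - Q) h = 1:
  [2/5, -1/10] . (h_0, h_1) = 1
  [-1/10, 3/10] . (h_0, h_1) = 1

Solving yields:
  h_0 = 40/11
  h_1 = 50/11

Starting state is 0, so the expected hitting time is h_0 = 40/11.

Answer: 40/11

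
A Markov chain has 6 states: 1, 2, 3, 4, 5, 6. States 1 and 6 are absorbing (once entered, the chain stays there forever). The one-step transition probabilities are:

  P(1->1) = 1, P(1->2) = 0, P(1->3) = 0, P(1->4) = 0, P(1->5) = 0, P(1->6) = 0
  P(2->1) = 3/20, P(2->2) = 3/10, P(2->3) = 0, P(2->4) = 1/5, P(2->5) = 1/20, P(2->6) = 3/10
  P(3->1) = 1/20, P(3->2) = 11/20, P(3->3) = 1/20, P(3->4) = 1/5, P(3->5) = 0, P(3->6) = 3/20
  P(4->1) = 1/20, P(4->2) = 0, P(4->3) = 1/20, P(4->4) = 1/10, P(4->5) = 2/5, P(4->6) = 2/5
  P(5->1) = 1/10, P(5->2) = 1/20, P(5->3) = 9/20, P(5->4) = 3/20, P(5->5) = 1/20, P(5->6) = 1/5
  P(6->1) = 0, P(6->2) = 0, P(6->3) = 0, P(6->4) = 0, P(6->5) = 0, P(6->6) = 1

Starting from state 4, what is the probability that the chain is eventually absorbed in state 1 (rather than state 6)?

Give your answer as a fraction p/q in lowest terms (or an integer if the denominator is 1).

Answer: 13946/72727

Derivation:
Let a_i = P(absorbed in 1 | start in state i).
Boundary conditions: a_1 = 1, a_6 = 0.
For each transient state i, a_i = sum_j P(i->j) * a_j:
  a_2 = 3/20*a_1 + 3/10*a_2 + 0*a_3 + 1/5*a_4 + 1/20*a_5 + 3/10*a_6
  a_3 = 1/20*a_1 + 11/20*a_2 + 1/20*a_3 + 1/5*a_4 + 0*a_5 + 3/20*a_6
  a_4 = 1/20*a_1 + 0*a_2 + 1/20*a_3 + 1/10*a_4 + 2/5*a_5 + 2/5*a_6
  a_5 = 1/10*a_1 + 1/20*a_2 + 9/20*a_3 + 3/20*a_4 + 1/20*a_5 + 1/5*a_6

Substituting a_1 = 1 and a_6 = 0, rearrange to (I - Q) a = r where r[i] = P(i -> 1):
  [7/10, 0, -1/5, -1/20] . (a_2, a_3, a_4, a_5) = 3/20
  [-11/20, 19/20, -1/5, 0] . (a_2, a_3, a_4, a_5) = 1/20
  [0, -1/20, 9/10, -2/5] . (a_2, a_3, a_4, a_5) = 1/20
  [-1/20, -9/20, -3/20, 19/20] . (a_2, a_3, a_4, a_5) = 1/10

Solving yields:
  a_2 = 20992/72727
  a_3 = 18917/72727
  a_4 = 13946/72727
  a_5 = 19923/72727

Starting state is 4, so the absorption probability is a_4 = 13946/72727.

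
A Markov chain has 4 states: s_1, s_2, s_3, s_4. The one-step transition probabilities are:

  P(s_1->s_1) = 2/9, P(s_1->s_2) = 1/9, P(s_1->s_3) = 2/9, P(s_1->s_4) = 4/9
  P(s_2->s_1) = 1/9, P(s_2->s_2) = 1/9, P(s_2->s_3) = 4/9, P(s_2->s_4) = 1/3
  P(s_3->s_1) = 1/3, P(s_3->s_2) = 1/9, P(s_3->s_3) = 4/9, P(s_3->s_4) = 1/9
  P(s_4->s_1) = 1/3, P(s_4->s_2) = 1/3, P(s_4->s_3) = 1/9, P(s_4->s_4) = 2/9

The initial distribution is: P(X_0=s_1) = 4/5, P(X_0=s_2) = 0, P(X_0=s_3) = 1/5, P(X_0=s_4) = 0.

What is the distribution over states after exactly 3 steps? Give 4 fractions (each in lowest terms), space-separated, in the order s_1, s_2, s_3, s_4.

Propagating the distribution step by step (d_{t+1} = d_t * P):
d_0 = (s_1=4/5, s_2=0, s_3=1/5, s_4=0)
  d_1[s_1] = 4/5*2/9 + 0*1/9 + 1/5*1/3 + 0*1/3 = 11/45
  d_1[s_2] = 4/5*1/9 + 0*1/9 + 1/5*1/9 + 0*1/3 = 1/9
  d_1[s_3] = 4/5*2/9 + 0*4/9 + 1/5*4/9 + 0*1/9 = 4/15
  d_1[s_4] = 4/5*4/9 + 0*1/3 + 1/5*1/9 + 0*2/9 = 17/45
d_1 = (s_1=11/45, s_2=1/9, s_3=4/15, s_4=17/45)
  d_2[s_1] = 11/45*2/9 + 1/9*1/9 + 4/15*1/3 + 17/45*1/3 = 38/135
  d_2[s_2] = 11/45*1/9 + 1/9*1/9 + 4/15*1/9 + 17/45*1/3 = 79/405
  d_2[s_3] = 11/45*2/9 + 1/9*4/9 + 4/15*4/9 + 17/45*1/9 = 107/405
  d_2[s_4] = 11/45*4/9 + 1/9*1/3 + 4/15*1/9 + 17/45*2/9 = 7/27
d_2 = (s_1=38/135, s_2=79/405, s_3=107/405, s_4=7/27)
  d_3[s_1] = 38/135*2/9 + 79/405*1/9 + 107/405*1/3 + 7/27*1/3 = 943/3645
  d_3[s_2] = 38/135*1/9 + 79/405*1/9 + 107/405*1/9 + 7/27*1/3 = 41/243
  d_3[s_3] = 38/135*2/9 + 79/405*4/9 + 107/405*4/9 + 7/27*1/9 = 359/1215
  d_3[s_4] = 38/135*4/9 + 79/405*1/3 + 107/405*1/9 + 7/27*2/9 = 202/729
d_3 = (s_1=943/3645, s_2=41/243, s_3=359/1215, s_4=202/729)

Answer: 943/3645 41/243 359/1215 202/729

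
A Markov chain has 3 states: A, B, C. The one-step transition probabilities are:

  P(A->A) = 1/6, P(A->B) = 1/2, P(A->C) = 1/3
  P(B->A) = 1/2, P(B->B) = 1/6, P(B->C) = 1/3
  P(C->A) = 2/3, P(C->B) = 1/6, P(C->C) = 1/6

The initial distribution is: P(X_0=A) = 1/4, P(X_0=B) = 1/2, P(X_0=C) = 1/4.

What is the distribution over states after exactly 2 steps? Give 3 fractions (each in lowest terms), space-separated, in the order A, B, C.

Answer: 19/48 23/72 41/144

Derivation:
Propagating the distribution step by step (d_{t+1} = d_t * P):
d_0 = (A=1/4, B=1/2, C=1/4)
  d_1[A] = 1/4*1/6 + 1/2*1/2 + 1/4*2/3 = 11/24
  d_1[B] = 1/4*1/2 + 1/2*1/6 + 1/4*1/6 = 1/4
  d_1[C] = 1/4*1/3 + 1/2*1/3 + 1/4*1/6 = 7/24
d_1 = (A=11/24, B=1/4, C=7/24)
  d_2[A] = 11/24*1/6 + 1/4*1/2 + 7/24*2/3 = 19/48
  d_2[B] = 11/24*1/2 + 1/4*1/6 + 7/24*1/6 = 23/72
  d_2[C] = 11/24*1/3 + 1/4*1/3 + 7/24*1/6 = 41/144
d_2 = (A=19/48, B=23/72, C=41/144)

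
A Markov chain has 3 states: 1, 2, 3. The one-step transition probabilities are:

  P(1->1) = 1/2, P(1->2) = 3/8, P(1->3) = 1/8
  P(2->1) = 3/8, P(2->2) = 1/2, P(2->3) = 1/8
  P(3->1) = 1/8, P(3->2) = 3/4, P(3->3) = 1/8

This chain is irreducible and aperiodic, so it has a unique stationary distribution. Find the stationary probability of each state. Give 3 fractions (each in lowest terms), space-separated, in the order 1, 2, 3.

Answer: 11/28 27/56 1/8

Derivation:
The stationary distribution satisfies pi = pi * P, i.e.:
  pi_1 = 1/2*pi_1 + 3/8*pi_2 + 1/8*pi_3
  pi_2 = 3/8*pi_1 + 1/2*pi_2 + 3/4*pi_3
  pi_3 = 1/8*pi_1 + 1/8*pi_2 + 1/8*pi_3
with normalization: pi_1 + pi_2 + pi_3 = 1.

Using the first 2 balance equations plus normalization, the linear system A*pi = b is:
  [-1/2, 3/8, 1/8] . pi = 0
  [3/8, -1/2, 3/4] . pi = 0
  [1, 1, 1] . pi = 1

Solving yields:
  pi_1 = 11/28
  pi_2 = 27/56
  pi_3 = 1/8

Verification (pi * P):
  11/28*1/2 + 27/56*3/8 + 1/8*1/8 = 11/28 = pi_1  (ok)
  11/28*3/8 + 27/56*1/2 + 1/8*3/4 = 27/56 = pi_2  (ok)
  11/28*1/8 + 27/56*1/8 + 1/8*1/8 = 1/8 = pi_3  (ok)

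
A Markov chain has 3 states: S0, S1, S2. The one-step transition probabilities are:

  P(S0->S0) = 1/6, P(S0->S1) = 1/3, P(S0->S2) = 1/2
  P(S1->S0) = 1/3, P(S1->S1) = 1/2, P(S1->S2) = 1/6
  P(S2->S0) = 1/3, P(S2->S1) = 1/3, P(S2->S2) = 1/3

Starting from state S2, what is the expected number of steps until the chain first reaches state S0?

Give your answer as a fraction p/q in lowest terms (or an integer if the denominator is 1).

Let h_i = expected steps to first reach S0 from state i.
Boundary: h_S0 = 0.
First-step equations for the other states:
  h_S1 = 1 + 1/3*h_S0 + 1/2*h_S1 + 1/6*h_S2
  h_S2 = 1 + 1/3*h_S0 + 1/3*h_S1 + 1/3*h_S2

Substituting h_S0 = 0 and rearranging gives the linear system (I - Q) h = 1:
  [1/2, -1/6] . (h_S1, h_S2) = 1
  [-1/3, 2/3] . (h_S1, h_S2) = 1

Solving yields:
  h_S1 = 3
  h_S2 = 3

Starting state is S2, so the expected hitting time is h_S2 = 3.

Answer: 3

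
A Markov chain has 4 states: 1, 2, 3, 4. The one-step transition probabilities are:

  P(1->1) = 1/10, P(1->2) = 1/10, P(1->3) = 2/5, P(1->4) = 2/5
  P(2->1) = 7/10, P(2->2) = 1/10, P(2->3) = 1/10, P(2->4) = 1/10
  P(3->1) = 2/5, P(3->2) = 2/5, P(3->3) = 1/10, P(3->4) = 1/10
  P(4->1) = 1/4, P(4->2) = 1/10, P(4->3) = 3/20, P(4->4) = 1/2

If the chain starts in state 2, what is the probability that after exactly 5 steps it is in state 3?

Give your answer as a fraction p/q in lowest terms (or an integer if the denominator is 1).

Answer: 84237/400000

Derivation:
Computing P^5 by repeated multiplication:
P^1 =
  1: [1/10, 1/10, 2/5, 2/5]
  2: [7/10, 1/10, 1/10, 1/10]
  3: [2/5, 2/5, 1/10, 1/10]
  4: [1/4, 1/10, 3/20, 1/2]
P^2 =
  1: [17/50, 11/50, 3/20, 29/100]
  2: [41/200, 13/100, 63/200, 7/20]
  3: [77/200, 13/100, 9/40, 13/50]
  4: [7/25, 29/200, 1/5, 3/8]
P^3 =
  1: [641/2000, 29/200, 433/2000, 159/500]
  2: [13/40, 389/2000, 179/1000, 603/2000]
  3: [569/2000, 67/400, 457/2000, 639/2000]
  4: [1213/4000, 4/25, 811/4000, 167/500]
P^4 =
  1: [5993/20000, 3299/20000, 4241/20000, 6467/20000]
  2: [101/320, 1537/10000, 8503/40000, 3181/10000]
  3: [12679/40000, 3371/20000, 8053/40000, 6263/20000]
  4: [12277/40000, 6433/40000, 8307/40000, 12983/40000]
P^5 =
  1: [24887/80000, 32723/200000, 3297/16000, 63847/200000]
  2: [121483/400000, 65509/400000, 84237/400000, 128771/400000]
  3: [617/2000, 64159/400000, 843/4000, 128141/400000]
  4: [245987/800000, 64921/400000, 33329/160000, 128763/400000]

(P^5)[2 -> 3] = 84237/400000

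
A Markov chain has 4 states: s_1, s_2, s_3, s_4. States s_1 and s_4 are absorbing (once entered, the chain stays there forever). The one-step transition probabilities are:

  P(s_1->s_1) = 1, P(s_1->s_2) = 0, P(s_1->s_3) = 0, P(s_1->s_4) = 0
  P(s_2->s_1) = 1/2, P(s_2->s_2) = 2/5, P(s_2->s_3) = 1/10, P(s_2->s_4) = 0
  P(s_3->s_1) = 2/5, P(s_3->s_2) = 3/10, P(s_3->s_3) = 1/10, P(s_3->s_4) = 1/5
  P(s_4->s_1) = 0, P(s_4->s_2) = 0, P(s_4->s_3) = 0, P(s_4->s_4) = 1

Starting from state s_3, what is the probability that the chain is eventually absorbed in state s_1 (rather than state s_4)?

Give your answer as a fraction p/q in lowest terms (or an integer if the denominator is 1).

Let a_i = P(absorbed in s_1 | start in state i).
Boundary conditions: a_s_1 = 1, a_s_4 = 0.
For each transient state i, a_i = sum_j P(i->j) * a_j:
  a_s_2 = 1/2*a_s_1 + 2/5*a_s_2 + 1/10*a_s_3 + 0*a_s_4
  a_s_3 = 2/5*a_s_1 + 3/10*a_s_2 + 1/10*a_s_3 + 1/5*a_s_4

Substituting a_s_1 = 1 and a_s_4 = 0, rearrange to (I - Q) a = r where r[i] = P(i -> s_1):
  [3/5, -1/10] . (a_s_2, a_s_3) = 1/2
  [-3/10, 9/10] . (a_s_2, a_s_3) = 2/5

Solving yields:
  a_s_2 = 49/51
  a_s_3 = 13/17

Starting state is s_3, so the absorption probability is a_s_3 = 13/17.

Answer: 13/17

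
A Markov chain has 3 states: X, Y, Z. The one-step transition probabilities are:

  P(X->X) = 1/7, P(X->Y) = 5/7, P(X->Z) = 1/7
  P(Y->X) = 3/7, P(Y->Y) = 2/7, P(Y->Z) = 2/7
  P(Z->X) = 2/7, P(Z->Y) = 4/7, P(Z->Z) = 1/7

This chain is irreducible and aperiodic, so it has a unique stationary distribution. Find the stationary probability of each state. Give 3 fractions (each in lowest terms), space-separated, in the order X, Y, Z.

Answer: 22/71 34/71 15/71

Derivation:
The stationary distribution satisfies pi = pi * P, i.e.:
  pi_X = 1/7*pi_X + 3/7*pi_Y + 2/7*pi_Z
  pi_Y = 5/7*pi_X + 2/7*pi_Y + 4/7*pi_Z
  pi_Z = 1/7*pi_X + 2/7*pi_Y + 1/7*pi_Z
with normalization: pi_X + pi_Y + pi_Z = 1.

Using the first 2 balance equations plus normalization, the linear system A*pi = b is:
  [-6/7, 3/7, 2/7] . pi = 0
  [5/7, -5/7, 4/7] . pi = 0
  [1, 1, 1] . pi = 1

Solving yields:
  pi_X = 22/71
  pi_Y = 34/71
  pi_Z = 15/71

Verification (pi * P):
  22/71*1/7 + 34/71*3/7 + 15/71*2/7 = 22/71 = pi_X  (ok)
  22/71*5/7 + 34/71*2/7 + 15/71*4/7 = 34/71 = pi_Y  (ok)
  22/71*1/7 + 34/71*2/7 + 15/71*1/7 = 15/71 = pi_Z  (ok)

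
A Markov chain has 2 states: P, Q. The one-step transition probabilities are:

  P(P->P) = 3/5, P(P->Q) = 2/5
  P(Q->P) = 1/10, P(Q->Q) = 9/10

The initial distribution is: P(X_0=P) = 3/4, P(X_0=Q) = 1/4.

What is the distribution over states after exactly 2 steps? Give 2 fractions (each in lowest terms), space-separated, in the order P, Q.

Answer: 27/80 53/80

Derivation:
Propagating the distribution step by step (d_{t+1} = d_t * P):
d_0 = (P=3/4, Q=1/4)
  d_1[P] = 3/4*3/5 + 1/4*1/10 = 19/40
  d_1[Q] = 3/4*2/5 + 1/4*9/10 = 21/40
d_1 = (P=19/40, Q=21/40)
  d_2[P] = 19/40*3/5 + 21/40*1/10 = 27/80
  d_2[Q] = 19/40*2/5 + 21/40*9/10 = 53/80
d_2 = (P=27/80, Q=53/80)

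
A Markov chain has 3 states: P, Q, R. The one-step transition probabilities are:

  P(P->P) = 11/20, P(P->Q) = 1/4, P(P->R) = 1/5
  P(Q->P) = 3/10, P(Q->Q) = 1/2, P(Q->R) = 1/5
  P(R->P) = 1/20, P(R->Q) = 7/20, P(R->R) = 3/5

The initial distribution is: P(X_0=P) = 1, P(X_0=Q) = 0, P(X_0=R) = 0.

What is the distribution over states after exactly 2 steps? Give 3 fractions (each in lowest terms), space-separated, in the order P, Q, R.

Propagating the distribution step by step (d_{t+1} = d_t * P):
d_0 = (P=1, Q=0, R=0)
  d_1[P] = 1*11/20 + 0*3/10 + 0*1/20 = 11/20
  d_1[Q] = 1*1/4 + 0*1/2 + 0*7/20 = 1/4
  d_1[R] = 1*1/5 + 0*1/5 + 0*3/5 = 1/5
d_1 = (P=11/20, Q=1/4, R=1/5)
  d_2[P] = 11/20*11/20 + 1/4*3/10 + 1/5*1/20 = 31/80
  d_2[Q] = 11/20*1/4 + 1/4*1/2 + 1/5*7/20 = 133/400
  d_2[R] = 11/20*1/5 + 1/4*1/5 + 1/5*3/5 = 7/25
d_2 = (P=31/80, Q=133/400, R=7/25)

Answer: 31/80 133/400 7/25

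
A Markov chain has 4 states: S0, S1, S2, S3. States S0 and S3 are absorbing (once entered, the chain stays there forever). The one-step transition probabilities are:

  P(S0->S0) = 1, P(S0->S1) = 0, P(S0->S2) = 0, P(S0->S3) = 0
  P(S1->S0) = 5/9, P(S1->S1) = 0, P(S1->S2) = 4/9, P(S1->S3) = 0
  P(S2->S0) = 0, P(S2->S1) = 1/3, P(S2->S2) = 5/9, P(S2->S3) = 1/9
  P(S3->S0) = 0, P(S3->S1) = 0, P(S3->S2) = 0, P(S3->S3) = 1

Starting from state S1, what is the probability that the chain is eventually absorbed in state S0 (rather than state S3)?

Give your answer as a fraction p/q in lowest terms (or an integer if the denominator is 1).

Answer: 5/6

Derivation:
Let a_i = P(absorbed in S0 | start in state i).
Boundary conditions: a_S0 = 1, a_S3 = 0.
For each transient state i, a_i = sum_j P(i->j) * a_j:
  a_S1 = 5/9*a_S0 + 0*a_S1 + 4/9*a_S2 + 0*a_S3
  a_S2 = 0*a_S0 + 1/3*a_S1 + 5/9*a_S2 + 1/9*a_S3

Substituting a_S0 = 1 and a_S3 = 0, rearrange to (I - Q) a = r where r[i] = P(i -> S0):
  [1, -4/9] . (a_S1, a_S2) = 5/9
  [-1/3, 4/9] . (a_S1, a_S2) = 0

Solving yields:
  a_S1 = 5/6
  a_S2 = 5/8

Starting state is S1, so the absorption probability is a_S1 = 5/6.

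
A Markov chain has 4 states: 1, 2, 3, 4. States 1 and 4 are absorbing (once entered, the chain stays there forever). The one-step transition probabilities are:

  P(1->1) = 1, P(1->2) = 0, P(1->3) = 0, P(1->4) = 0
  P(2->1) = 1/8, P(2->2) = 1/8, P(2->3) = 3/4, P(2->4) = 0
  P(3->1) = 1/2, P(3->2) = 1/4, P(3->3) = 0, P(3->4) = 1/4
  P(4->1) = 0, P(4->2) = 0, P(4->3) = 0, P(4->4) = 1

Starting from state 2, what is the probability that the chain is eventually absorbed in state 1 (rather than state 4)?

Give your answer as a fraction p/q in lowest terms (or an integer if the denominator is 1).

Answer: 8/11

Derivation:
Let a_i = P(absorbed in 1 | start in state i).
Boundary conditions: a_1 = 1, a_4 = 0.
For each transient state i, a_i = sum_j P(i->j) * a_j:
  a_2 = 1/8*a_1 + 1/8*a_2 + 3/4*a_3 + 0*a_4
  a_3 = 1/2*a_1 + 1/4*a_2 + 0*a_3 + 1/4*a_4

Substituting a_1 = 1 and a_4 = 0, rearrange to (I - Q) a = r where r[i] = P(i -> 1):
  [7/8, -3/4] . (a_2, a_3) = 1/8
  [-1/4, 1] . (a_2, a_3) = 1/2

Solving yields:
  a_2 = 8/11
  a_3 = 15/22

Starting state is 2, so the absorption probability is a_2 = 8/11.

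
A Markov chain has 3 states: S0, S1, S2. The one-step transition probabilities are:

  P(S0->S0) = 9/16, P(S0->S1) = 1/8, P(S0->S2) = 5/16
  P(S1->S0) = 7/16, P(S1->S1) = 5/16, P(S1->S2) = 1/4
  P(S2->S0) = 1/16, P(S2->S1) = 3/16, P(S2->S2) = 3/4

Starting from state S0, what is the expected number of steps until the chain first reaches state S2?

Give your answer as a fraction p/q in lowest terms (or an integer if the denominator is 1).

Let h_i = expected steps to first reach S2 from state i.
Boundary: h_S2 = 0.
First-step equations for the other states:
  h_S0 = 1 + 9/16*h_S0 + 1/8*h_S1 + 5/16*h_S2
  h_S1 = 1 + 7/16*h_S0 + 5/16*h_S1 + 1/4*h_S2

Substituting h_S2 = 0 and rearranging gives the linear system (I - Q) h = 1:
  [7/16, -1/8] . (h_S0, h_S1) = 1
  [-7/16, 11/16] . (h_S0, h_S1) = 1

Solving yields:
  h_S0 = 208/63
  h_S1 = 32/9

Starting state is S0, so the expected hitting time is h_S0 = 208/63.

Answer: 208/63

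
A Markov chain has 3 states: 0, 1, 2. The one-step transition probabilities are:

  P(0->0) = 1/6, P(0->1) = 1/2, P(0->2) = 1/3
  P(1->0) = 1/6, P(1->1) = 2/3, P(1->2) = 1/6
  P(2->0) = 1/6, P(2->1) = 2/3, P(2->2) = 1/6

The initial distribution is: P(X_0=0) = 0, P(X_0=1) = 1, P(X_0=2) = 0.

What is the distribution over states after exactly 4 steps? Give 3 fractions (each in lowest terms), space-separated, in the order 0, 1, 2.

Propagating the distribution step by step (d_{t+1} = d_t * P):
d_0 = (0=0, 1=1, 2=0)
  d_1[0] = 0*1/6 + 1*1/6 + 0*1/6 = 1/6
  d_1[1] = 0*1/2 + 1*2/3 + 0*2/3 = 2/3
  d_1[2] = 0*1/3 + 1*1/6 + 0*1/6 = 1/6
d_1 = (0=1/6, 1=2/3, 2=1/6)
  d_2[0] = 1/6*1/6 + 2/3*1/6 + 1/6*1/6 = 1/6
  d_2[1] = 1/6*1/2 + 2/3*2/3 + 1/6*2/3 = 23/36
  d_2[2] = 1/6*1/3 + 2/3*1/6 + 1/6*1/6 = 7/36
d_2 = (0=1/6, 1=23/36, 2=7/36)
  d_3[0] = 1/6*1/6 + 23/36*1/6 + 7/36*1/6 = 1/6
  d_3[1] = 1/6*1/2 + 23/36*2/3 + 7/36*2/3 = 23/36
  d_3[2] = 1/6*1/3 + 23/36*1/6 + 7/36*1/6 = 7/36
d_3 = (0=1/6, 1=23/36, 2=7/36)
  d_4[0] = 1/6*1/6 + 23/36*1/6 + 7/36*1/6 = 1/6
  d_4[1] = 1/6*1/2 + 23/36*2/3 + 7/36*2/3 = 23/36
  d_4[2] = 1/6*1/3 + 23/36*1/6 + 7/36*1/6 = 7/36
d_4 = (0=1/6, 1=23/36, 2=7/36)

Answer: 1/6 23/36 7/36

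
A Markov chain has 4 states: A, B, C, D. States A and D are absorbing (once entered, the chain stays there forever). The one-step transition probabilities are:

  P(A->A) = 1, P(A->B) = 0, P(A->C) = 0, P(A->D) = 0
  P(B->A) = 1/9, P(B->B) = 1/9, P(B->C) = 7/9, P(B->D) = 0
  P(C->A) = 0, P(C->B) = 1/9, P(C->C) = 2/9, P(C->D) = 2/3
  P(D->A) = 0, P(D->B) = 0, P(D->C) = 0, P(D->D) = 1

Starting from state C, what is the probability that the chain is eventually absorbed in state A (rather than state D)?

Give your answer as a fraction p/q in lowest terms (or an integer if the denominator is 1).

Let a_i = P(absorbed in A | start in state i).
Boundary conditions: a_A = 1, a_D = 0.
For each transient state i, a_i = sum_j P(i->j) * a_j:
  a_B = 1/9*a_A + 1/9*a_B + 7/9*a_C + 0*a_D
  a_C = 0*a_A + 1/9*a_B + 2/9*a_C + 2/3*a_D

Substituting a_A = 1 and a_D = 0, rearrange to (I - Q) a = r where r[i] = P(i -> A):
  [8/9, -7/9] . (a_B, a_C) = 1/9
  [-1/9, 7/9] . (a_B, a_C) = 0

Solving yields:
  a_B = 1/7
  a_C = 1/49

Starting state is C, so the absorption probability is a_C = 1/49.

Answer: 1/49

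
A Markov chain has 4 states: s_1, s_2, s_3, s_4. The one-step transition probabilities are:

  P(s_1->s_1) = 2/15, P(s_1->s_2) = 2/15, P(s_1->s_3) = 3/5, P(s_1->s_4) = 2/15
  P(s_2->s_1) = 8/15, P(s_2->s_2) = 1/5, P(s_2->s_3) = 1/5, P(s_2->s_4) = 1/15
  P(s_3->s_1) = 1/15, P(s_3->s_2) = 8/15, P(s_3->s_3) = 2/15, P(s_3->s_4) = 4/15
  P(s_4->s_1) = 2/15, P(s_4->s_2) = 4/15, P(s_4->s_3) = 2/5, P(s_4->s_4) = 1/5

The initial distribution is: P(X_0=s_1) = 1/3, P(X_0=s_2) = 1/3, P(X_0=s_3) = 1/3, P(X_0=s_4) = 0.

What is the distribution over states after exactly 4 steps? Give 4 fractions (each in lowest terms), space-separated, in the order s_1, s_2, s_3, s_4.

Answer: 35311/151875 45089/151875 46417/151875 25058/151875

Derivation:
Propagating the distribution step by step (d_{t+1} = d_t * P):
d_0 = (s_1=1/3, s_2=1/3, s_3=1/3, s_4=0)
  d_1[s_1] = 1/3*2/15 + 1/3*8/15 + 1/3*1/15 + 0*2/15 = 11/45
  d_1[s_2] = 1/3*2/15 + 1/3*1/5 + 1/3*8/15 + 0*4/15 = 13/45
  d_1[s_3] = 1/3*3/5 + 1/3*1/5 + 1/3*2/15 + 0*2/5 = 14/45
  d_1[s_4] = 1/3*2/15 + 1/3*1/15 + 1/3*4/15 + 0*1/5 = 7/45
d_1 = (s_1=11/45, s_2=13/45, s_3=14/45, s_4=7/45)
  d_2[s_1] = 11/45*2/15 + 13/45*8/15 + 14/45*1/15 + 7/45*2/15 = 154/675
  d_2[s_2] = 11/45*2/15 + 13/45*1/5 + 14/45*8/15 + 7/45*4/15 = 67/225
  d_2[s_3] = 11/45*3/5 + 13/45*1/5 + 14/45*2/15 + 7/45*2/5 = 208/675
  d_2[s_4] = 11/45*2/15 + 13/45*1/15 + 14/45*4/15 + 7/45*1/5 = 112/675
d_2 = (s_1=154/675, s_2=67/225, s_3=208/675, s_4=112/675)
  d_3[s_1] = 154/675*2/15 + 67/225*8/15 + 208/675*1/15 + 112/675*2/15 = 2348/10125
  d_3[s_2] = 154/675*2/15 + 67/225*1/5 + 208/675*8/15 + 112/675*4/15 = 3023/10125
  d_3[s_3] = 154/675*3/5 + 67/225*1/5 + 208/675*2/15 + 112/675*2/5 = 3077/10125
  d_3[s_4] = 154/675*2/15 + 67/225*1/15 + 208/675*4/15 + 112/675*1/5 = 559/3375
d_3 = (s_1=2348/10125, s_2=3023/10125, s_3=3077/10125, s_4=559/3375)
  d_4[s_1] = 2348/10125*2/15 + 3023/10125*8/15 + 3077/10125*1/15 + 559/3375*2/15 = 35311/151875
  d_4[s_2] = 2348/10125*2/15 + 3023/10125*1/5 + 3077/10125*8/15 + 559/3375*4/15 = 45089/151875
  d_4[s_3] = 2348/10125*3/5 + 3023/10125*1/5 + 3077/10125*2/15 + 559/3375*2/5 = 46417/151875
  d_4[s_4] = 2348/10125*2/15 + 3023/10125*1/15 + 3077/10125*4/15 + 559/3375*1/5 = 25058/151875
d_4 = (s_1=35311/151875, s_2=45089/151875, s_3=46417/151875, s_4=25058/151875)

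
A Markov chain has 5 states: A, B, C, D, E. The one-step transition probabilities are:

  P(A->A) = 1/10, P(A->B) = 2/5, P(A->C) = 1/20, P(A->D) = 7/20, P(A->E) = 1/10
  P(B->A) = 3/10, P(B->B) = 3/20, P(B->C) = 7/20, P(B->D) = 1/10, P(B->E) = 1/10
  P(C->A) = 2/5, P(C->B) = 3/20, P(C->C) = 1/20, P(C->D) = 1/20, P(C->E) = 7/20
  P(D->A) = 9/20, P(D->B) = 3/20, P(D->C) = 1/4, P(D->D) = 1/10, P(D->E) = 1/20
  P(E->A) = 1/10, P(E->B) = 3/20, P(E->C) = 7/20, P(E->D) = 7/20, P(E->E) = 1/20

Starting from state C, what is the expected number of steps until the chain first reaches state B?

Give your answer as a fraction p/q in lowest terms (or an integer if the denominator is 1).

Answer: 128680/28167

Derivation:
Let h_i = expected steps to first reach B from state i.
Boundary: h_B = 0.
First-step equations for the other states:
  h_A = 1 + 1/10*h_A + 2/5*h_B + 1/20*h_C + 7/20*h_D + 1/10*h_E
  h_C = 1 + 2/5*h_A + 3/20*h_B + 1/20*h_C + 1/20*h_D + 7/20*h_E
  h_D = 1 + 9/20*h_A + 3/20*h_B + 1/4*h_C + 1/10*h_D + 1/20*h_E
  h_E = 1 + 1/10*h_A + 3/20*h_B + 7/20*h_C + 7/20*h_D + 1/20*h_E

Substituting h_B = 0 and rearranging gives the linear system (I - Q) h = 1:
  [9/10, -1/20, -7/20, -1/10] . (h_A, h_C, h_D, h_E) = 1
  [-2/5, 19/20, -1/20, -7/20] . (h_A, h_C, h_D, h_E) = 1
  [-9/20, -1/4, 9/10, -1/20] . (h_A, h_C, h_D, h_E) = 1
  [-1/10, -7/20, -7/20, 19/20] . (h_A, h_C, h_D, h_E) = 1

Solving yields:
  h_A = 34060/9389
  h_C = 128680/28167
  h_D = 41860/9389
  h_E = 134080/28167

Starting state is C, so the expected hitting time is h_C = 128680/28167.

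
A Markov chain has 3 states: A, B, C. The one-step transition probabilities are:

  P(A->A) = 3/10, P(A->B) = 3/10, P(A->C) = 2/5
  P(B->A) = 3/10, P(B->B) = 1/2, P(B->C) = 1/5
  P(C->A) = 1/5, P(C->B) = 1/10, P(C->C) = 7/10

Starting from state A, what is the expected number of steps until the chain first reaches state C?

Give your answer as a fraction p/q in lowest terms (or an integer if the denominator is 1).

Answer: 40/13

Derivation:
Let h_i = expected steps to first reach C from state i.
Boundary: h_C = 0.
First-step equations for the other states:
  h_A = 1 + 3/10*h_A + 3/10*h_B + 2/5*h_C
  h_B = 1 + 3/10*h_A + 1/2*h_B + 1/5*h_C

Substituting h_C = 0 and rearranging gives the linear system (I - Q) h = 1:
  [7/10, -3/10] . (h_A, h_B) = 1
  [-3/10, 1/2] . (h_A, h_B) = 1

Solving yields:
  h_A = 40/13
  h_B = 50/13

Starting state is A, so the expected hitting time is h_A = 40/13.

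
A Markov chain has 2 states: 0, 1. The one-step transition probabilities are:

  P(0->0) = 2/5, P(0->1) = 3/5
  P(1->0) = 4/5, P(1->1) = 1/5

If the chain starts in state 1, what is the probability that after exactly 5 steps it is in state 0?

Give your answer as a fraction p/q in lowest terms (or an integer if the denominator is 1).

Answer: 1804/3125

Derivation:
Computing P^5 by repeated multiplication:
P^1 =
  0: [2/5, 3/5]
  1: [4/5, 1/5]
P^2 =
  0: [16/25, 9/25]
  1: [12/25, 13/25]
P^3 =
  0: [68/125, 57/125]
  1: [76/125, 49/125]
P^4 =
  0: [364/625, 261/625]
  1: [348/625, 277/625]
P^5 =
  0: [1772/3125, 1353/3125]
  1: [1804/3125, 1321/3125]

(P^5)[1 -> 0] = 1804/3125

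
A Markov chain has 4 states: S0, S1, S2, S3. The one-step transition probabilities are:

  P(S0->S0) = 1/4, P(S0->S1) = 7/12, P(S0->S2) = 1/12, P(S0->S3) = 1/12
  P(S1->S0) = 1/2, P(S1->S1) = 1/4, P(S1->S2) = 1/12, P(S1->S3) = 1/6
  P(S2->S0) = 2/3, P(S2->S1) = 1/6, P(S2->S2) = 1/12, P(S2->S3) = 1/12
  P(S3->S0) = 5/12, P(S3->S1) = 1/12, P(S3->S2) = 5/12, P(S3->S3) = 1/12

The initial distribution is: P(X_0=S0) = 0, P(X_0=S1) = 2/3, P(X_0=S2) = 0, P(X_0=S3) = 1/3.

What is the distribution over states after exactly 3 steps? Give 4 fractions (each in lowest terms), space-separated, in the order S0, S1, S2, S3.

Propagating the distribution step by step (d_{t+1} = d_t * P):
d_0 = (S0=0, S1=2/3, S2=0, S3=1/3)
  d_1[S0] = 0*1/4 + 2/3*1/2 + 0*2/3 + 1/3*5/12 = 17/36
  d_1[S1] = 0*7/12 + 2/3*1/4 + 0*1/6 + 1/3*1/12 = 7/36
  d_1[S2] = 0*1/12 + 2/3*1/12 + 0*1/12 + 1/3*5/12 = 7/36
  d_1[S3] = 0*1/12 + 2/3*1/6 + 0*1/12 + 1/3*1/12 = 5/36
d_1 = (S0=17/36, S1=7/36, S2=7/36, S3=5/36)
  d_2[S0] = 17/36*1/4 + 7/36*1/2 + 7/36*2/3 + 5/36*5/12 = 29/72
  d_2[S1] = 17/36*7/12 + 7/36*1/4 + 7/36*1/6 + 5/36*1/12 = 53/144
  d_2[S2] = 17/36*1/12 + 7/36*1/12 + 7/36*1/12 + 5/36*5/12 = 7/54
  d_2[S3] = 17/36*1/12 + 7/36*1/6 + 7/36*1/12 + 5/36*1/12 = 43/432
d_2 = (S0=29/72, S1=53/144, S2=7/54, S3=43/432)
  d_3[S0] = 29/72*1/4 + 53/144*1/2 + 7/54*2/3 + 43/432*5/12 = 713/1728
  d_3[S1] = 29/72*7/12 + 53/144*1/4 + 7/54*1/6 + 43/432*1/12 = 925/2592
  d_3[S2] = 29/72*1/12 + 53/144*1/12 + 7/54*1/12 + 43/432*5/12 = 151/1296
  d_3[S3] = 29/72*1/12 + 53/144*1/6 + 7/54*1/12 + 43/432*1/12 = 197/1728
d_3 = (S0=713/1728, S1=925/2592, S2=151/1296, S3=197/1728)

Answer: 713/1728 925/2592 151/1296 197/1728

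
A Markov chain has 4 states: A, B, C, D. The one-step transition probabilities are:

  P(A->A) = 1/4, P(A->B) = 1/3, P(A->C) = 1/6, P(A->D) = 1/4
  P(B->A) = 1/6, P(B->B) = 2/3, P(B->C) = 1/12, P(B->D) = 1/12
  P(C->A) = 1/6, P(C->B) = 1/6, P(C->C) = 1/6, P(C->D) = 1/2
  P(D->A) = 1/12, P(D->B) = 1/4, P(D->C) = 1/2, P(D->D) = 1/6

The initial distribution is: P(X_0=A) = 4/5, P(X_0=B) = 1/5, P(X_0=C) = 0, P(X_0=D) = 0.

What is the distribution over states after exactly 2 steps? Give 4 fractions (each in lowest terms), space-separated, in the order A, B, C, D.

Answer: 121/720 61/144 37/180 73/360

Derivation:
Propagating the distribution step by step (d_{t+1} = d_t * P):
d_0 = (A=4/5, B=1/5, C=0, D=0)
  d_1[A] = 4/5*1/4 + 1/5*1/6 + 0*1/6 + 0*1/12 = 7/30
  d_1[B] = 4/5*1/3 + 1/5*2/3 + 0*1/6 + 0*1/4 = 2/5
  d_1[C] = 4/5*1/6 + 1/5*1/12 + 0*1/6 + 0*1/2 = 3/20
  d_1[D] = 4/5*1/4 + 1/5*1/12 + 0*1/2 + 0*1/6 = 13/60
d_1 = (A=7/30, B=2/5, C=3/20, D=13/60)
  d_2[A] = 7/30*1/4 + 2/5*1/6 + 3/20*1/6 + 13/60*1/12 = 121/720
  d_2[B] = 7/30*1/3 + 2/5*2/3 + 3/20*1/6 + 13/60*1/4 = 61/144
  d_2[C] = 7/30*1/6 + 2/5*1/12 + 3/20*1/6 + 13/60*1/2 = 37/180
  d_2[D] = 7/30*1/4 + 2/5*1/12 + 3/20*1/2 + 13/60*1/6 = 73/360
d_2 = (A=121/720, B=61/144, C=37/180, D=73/360)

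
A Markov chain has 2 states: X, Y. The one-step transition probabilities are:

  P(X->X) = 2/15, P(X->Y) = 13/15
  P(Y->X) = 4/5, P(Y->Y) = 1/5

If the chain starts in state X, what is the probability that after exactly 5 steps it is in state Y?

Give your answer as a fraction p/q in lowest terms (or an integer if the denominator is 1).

Computing P^5 by repeated multiplication:
P^1 =
  X: [2/15, 13/15]
  Y: [4/5, 1/5]
P^2 =
  X: [32/45, 13/45]
  Y: [4/15, 11/15]
P^3 =
  X: [44/135, 91/135]
  Y: [28/45, 17/45]
P^4 =
  X: [236/405, 169/405]
  Y: [52/135, 83/135]
P^5 =
  X: [100/243, 143/243]
  Y: [44/81, 37/81]

(P^5)[X -> Y] = 143/243

Answer: 143/243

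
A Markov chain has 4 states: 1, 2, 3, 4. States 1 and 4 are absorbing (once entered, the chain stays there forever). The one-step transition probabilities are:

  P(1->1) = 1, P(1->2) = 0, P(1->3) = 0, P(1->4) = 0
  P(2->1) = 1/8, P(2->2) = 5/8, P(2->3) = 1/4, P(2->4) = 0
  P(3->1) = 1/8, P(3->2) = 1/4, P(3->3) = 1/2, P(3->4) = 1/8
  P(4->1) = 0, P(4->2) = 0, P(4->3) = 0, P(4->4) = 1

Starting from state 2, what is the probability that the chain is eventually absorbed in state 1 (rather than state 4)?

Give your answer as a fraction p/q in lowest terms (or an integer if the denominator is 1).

Answer: 3/4

Derivation:
Let a_i = P(absorbed in 1 | start in state i).
Boundary conditions: a_1 = 1, a_4 = 0.
For each transient state i, a_i = sum_j P(i->j) * a_j:
  a_2 = 1/8*a_1 + 5/8*a_2 + 1/4*a_3 + 0*a_4
  a_3 = 1/8*a_1 + 1/4*a_2 + 1/2*a_3 + 1/8*a_4

Substituting a_1 = 1 and a_4 = 0, rearrange to (I - Q) a = r where r[i] = P(i -> 1):
  [3/8, -1/4] . (a_2, a_3) = 1/8
  [-1/4, 1/2] . (a_2, a_3) = 1/8

Solving yields:
  a_2 = 3/4
  a_3 = 5/8

Starting state is 2, so the absorption probability is a_2 = 3/4.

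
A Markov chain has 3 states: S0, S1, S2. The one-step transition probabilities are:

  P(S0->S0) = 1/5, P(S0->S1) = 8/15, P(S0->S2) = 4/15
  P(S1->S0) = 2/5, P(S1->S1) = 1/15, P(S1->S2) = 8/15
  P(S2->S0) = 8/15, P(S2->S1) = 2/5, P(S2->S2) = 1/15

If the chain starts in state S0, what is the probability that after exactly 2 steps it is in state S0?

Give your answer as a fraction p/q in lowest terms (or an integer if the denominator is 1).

Answer: 89/225

Derivation:
Computing P^2 by repeated multiplication:
P^1 =
  S0: [1/5, 8/15, 4/15]
  S1: [2/5, 1/15, 8/15]
  S2: [8/15, 2/5, 1/15]
P^2 =
  S0: [89/225, 56/225, 16/45]
  S1: [88/225, 97/225, 8/45]
  S2: [68/225, 76/225, 9/25]

(P^2)[S0 -> S0] = 89/225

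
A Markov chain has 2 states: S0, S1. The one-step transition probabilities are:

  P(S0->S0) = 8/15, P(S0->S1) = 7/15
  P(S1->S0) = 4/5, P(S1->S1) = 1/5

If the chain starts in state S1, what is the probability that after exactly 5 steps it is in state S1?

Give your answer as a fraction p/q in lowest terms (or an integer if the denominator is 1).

Computing P^5 by repeated multiplication:
P^1 =
  S0: [8/15, 7/15]
  S1: [4/5, 1/5]
P^2 =
  S0: [148/225, 77/225]
  S1: [44/75, 31/75]
P^3 =
  S0: [2108/3375, 1267/3375]
  S1: [724/1125, 401/1125]
P^4 =
  S0: [32068/50625, 18557/50625]
  S1: [10604/16875, 6271/16875]
P^5 =
  S0: [479228/759375, 280147/759375]
  S1: [160084/253125, 93041/253125]

(P^5)[S1 -> S1] = 93041/253125

Answer: 93041/253125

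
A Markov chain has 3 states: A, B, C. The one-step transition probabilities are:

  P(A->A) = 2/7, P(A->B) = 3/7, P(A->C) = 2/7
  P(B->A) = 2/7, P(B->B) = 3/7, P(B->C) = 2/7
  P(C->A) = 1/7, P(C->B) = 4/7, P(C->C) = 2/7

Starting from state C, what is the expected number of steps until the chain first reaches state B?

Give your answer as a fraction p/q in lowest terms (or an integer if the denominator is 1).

Answer: 42/23

Derivation:
Let h_i = expected steps to first reach B from state i.
Boundary: h_B = 0.
First-step equations for the other states:
  h_A = 1 + 2/7*h_A + 3/7*h_B + 2/7*h_C
  h_C = 1 + 1/7*h_A + 4/7*h_B + 2/7*h_C

Substituting h_B = 0 and rearranging gives the linear system (I - Q) h = 1:
  [5/7, -2/7] . (h_A, h_C) = 1
  [-1/7, 5/7] . (h_A, h_C) = 1

Solving yields:
  h_A = 49/23
  h_C = 42/23

Starting state is C, so the expected hitting time is h_C = 42/23.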